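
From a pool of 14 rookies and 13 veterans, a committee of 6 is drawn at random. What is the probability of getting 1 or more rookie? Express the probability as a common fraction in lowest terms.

343/345

Total selections: C(27,6) = 296010.
The complement is all 6 are veterans: C(13,6) = 1716.
Probability = 1 − 1716/296010 = 294294/296010 = 343/345.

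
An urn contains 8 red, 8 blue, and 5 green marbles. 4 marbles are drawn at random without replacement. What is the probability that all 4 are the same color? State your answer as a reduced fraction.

There are C(21,4) = 5985 ways to draw 4 marbles.
All same color: C(8,4) + C(8,4) + C(5,4) = 70 + 70 + 5 = 145.
Probability = 145/5985 = 29/1197.

29/1197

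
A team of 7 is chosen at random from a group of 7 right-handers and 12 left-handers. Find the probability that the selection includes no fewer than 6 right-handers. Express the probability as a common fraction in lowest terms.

5/2964

There are C(19,7) = 50388 ways to choose the 7.
Favorable selections (no fewer than 6 right-handers): C(7,6)·C(12,1) + C(7,7)·C(12,0) = 84 + 1 = 85.
Probability = 85/50388 = 5/2964.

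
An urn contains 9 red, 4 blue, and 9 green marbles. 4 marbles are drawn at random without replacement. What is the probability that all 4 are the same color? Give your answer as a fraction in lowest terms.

There are C(22,4) = 7315 ways to draw 4 marbles.
All same color: C(9,4) + C(4,4) + C(9,4) = 126 + 1 + 126 = 253.
Probability = 253/7315 = 23/665.

23/665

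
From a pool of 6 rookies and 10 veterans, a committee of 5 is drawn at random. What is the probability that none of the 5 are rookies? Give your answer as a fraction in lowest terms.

3/52

There are C(16,5) = 4368 possible selections.
Selections with no rookies (all veterans): C(10,5) = 252.
Probability = 252/4368 = 3/52.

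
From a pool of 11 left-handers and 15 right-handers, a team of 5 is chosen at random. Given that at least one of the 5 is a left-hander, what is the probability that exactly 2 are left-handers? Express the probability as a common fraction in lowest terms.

175/439

Work in counts. Selections with at least one left-hander: C(26,5) − C(15,5) = 65780 − 3003 = 62777.
Of those, selections where exactly 2 are left-handers: C(11,2)·C(15,3) = 55·455 = 25025.
Conditional probability = 25025/62777 = 175/439.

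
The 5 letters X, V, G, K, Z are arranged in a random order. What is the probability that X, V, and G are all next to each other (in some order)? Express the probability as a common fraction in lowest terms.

3/10

There are 5! = 120 arrangements.
Treat the three as one block: 3! placements × 3! orders within the block = 6·6 = 36.
Probability = 36/120 = 3/10.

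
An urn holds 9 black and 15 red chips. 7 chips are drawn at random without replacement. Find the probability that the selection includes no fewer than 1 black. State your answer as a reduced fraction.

3431/3496

There are C(24,7) = 346104 ways to choose the 7.
The complement is all 7 are red: C(15,7) = 6435.
Probability = 1 − 6435/346104 = 339669/346104 = 3431/3496.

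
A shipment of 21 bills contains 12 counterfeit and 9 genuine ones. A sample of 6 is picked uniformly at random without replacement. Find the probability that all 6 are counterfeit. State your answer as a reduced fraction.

11/646

There are C(21,6) = 54264 possible selections.
Selections with all counterfeit: C(12,6) = 924.
Probability = 924/54264 = 11/646.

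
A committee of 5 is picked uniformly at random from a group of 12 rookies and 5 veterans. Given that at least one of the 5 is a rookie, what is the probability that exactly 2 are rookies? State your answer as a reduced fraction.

660/6187

Work in counts. Selections with at least one rookie: C(17,5) − C(5,5) = 6188 − 1 = 6187.
Of those, selections where exactly 2 are rookies: C(12,2)·C(5,3) = 66·10 = 660.
Conditional probability = 660/6187.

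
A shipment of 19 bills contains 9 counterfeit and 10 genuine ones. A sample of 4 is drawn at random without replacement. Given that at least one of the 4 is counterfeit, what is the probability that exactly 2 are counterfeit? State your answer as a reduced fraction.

Work in counts. Selections with at least one counterfeit: C(19,4) − C(10,4) = 3876 − 210 = 3666.
Of those, selections where exactly 2 are counterfeit: C(9,2)·C(10,2) = 36·45 = 1620.
Conditional probability = 1620/3666 = 270/611.

270/611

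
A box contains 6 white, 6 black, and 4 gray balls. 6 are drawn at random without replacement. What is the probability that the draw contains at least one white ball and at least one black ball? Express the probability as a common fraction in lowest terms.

There are C(16,6) = 8008 possible draws.
By inclusion-exclusion on the complements, draws missing all white or all black: C(10,6) + C(10,6) − C(4,6) = 210 + 210 − 0 = 420.
So draws with at least one of each: 8008 − 420 = 7588, probability 7588/8008 = 271/286.

271/286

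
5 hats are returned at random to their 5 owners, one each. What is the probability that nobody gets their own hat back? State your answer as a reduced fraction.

11/30

There are 5! = 120 assignments.
By inclusion-exclusion, assignments with no fixed points: C(5,0)·5! − C(5,1)·4! + C(5,2)·3! − C(5,3)·2! + C(5,4)·1! − C(5,5)·0! = 44.
Probability = 44/120 = 11/30.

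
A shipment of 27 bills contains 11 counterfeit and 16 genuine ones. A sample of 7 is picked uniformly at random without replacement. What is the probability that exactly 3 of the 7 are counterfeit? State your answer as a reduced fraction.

70/207

Total number of selections: C(27,7) = 888030.
Selections with exactly 3 counterfeit: choose 3 of the 11 counterfeit and 4 of the 16 genuine, C(11,3)·C(16,4) = 165·1820 = 300300.
Probability = 300300/888030 = 70/207.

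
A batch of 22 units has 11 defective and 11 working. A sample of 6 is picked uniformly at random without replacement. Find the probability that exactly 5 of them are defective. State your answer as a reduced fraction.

The sample space is all 6-subsets of the 22: C(22,6) = 74613.
Selections with exactly 5 defective: choose 5 of the 11 defective and 1 of the 11 working, C(11,5)·C(11,1) = 462·11 = 5082.
Probability = 5082/74613 = 22/323.

22/323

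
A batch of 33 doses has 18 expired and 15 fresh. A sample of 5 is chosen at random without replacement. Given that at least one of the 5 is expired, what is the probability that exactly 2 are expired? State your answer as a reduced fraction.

7735/26037

Work in counts. Selections with at least one expired: C(33,5) − C(15,5) = 237336 − 3003 = 234333.
Of those, selections where exactly 2 are expired: C(18,2)·C(15,3) = 153·455 = 69615.
Conditional probability = 69615/234333 = 7735/26037.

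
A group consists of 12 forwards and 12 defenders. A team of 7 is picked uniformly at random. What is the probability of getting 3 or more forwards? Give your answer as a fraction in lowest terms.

356/437

There are C(24,7) = 346104 ways to choose the 7.
Count the complement (fewer than 3 forwards): C(12,0)·C(12,7) + C(12,1)·C(12,6) + C(12,2)·C(12,5) = 792 + 11088 + 52272 = 64152.
Probability = 1 − 64152/346104 = 281952/346104 = 356/437.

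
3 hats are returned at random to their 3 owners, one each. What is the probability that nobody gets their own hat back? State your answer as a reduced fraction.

1/3

There are 3! = 6 assignments.
By inclusion-exclusion, assignments with no fixed points: C(3,0)·3! − C(3,1)·2! + C(3,2)·1! − C(3,3)·0! = 2.
Probability = 2/6 = 1/3.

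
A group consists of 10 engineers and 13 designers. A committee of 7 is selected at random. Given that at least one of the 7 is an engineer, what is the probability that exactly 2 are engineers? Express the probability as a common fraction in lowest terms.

Work in counts. Selections with at least one engineer: C(23,7) − C(13,7) = 245157 − 1716 = 243441.
Of those, selections where exactly 2 are engineers: C(10,2)·C(13,5) = 45·1287 = 57915.
Conditional probability = 57915/243441 = 585/2459.

585/2459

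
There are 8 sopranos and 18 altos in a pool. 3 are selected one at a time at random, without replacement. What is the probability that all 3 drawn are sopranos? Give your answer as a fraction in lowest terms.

Multiply the conditional probabilities at each draw: 8/26 · 7/25 · 6/24 = 336/15600 = 7/325.

7/325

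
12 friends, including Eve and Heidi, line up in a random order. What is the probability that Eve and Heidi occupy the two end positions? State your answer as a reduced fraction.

1/66

There are 12! = 479001600 arrangements.
Place Eve and Heidi at the ends in 2 ways, arrange the remaining 10 in 10! = 3628800 ways: 2·3628800 = 7257600.
Probability = 7257600/479001600 = 1/66.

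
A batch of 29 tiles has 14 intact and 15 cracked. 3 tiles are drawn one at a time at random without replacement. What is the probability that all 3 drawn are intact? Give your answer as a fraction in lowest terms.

26/261

Multiply the conditional probabilities at each draw: 14/29 · 13/28 · 12/27 = 2184/21924 = 26/261.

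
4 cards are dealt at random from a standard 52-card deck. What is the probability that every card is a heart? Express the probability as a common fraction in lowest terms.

11/4165

There are C(52,4) = 270725 possible 4-card hands.
Hands that are all hearts: C(13,4) = 715.
Probability = 715/270725 = 11/4165.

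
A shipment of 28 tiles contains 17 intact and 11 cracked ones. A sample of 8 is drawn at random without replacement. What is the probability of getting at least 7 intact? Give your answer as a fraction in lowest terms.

There are C(28,8) = 3108105 ways to choose the 8.
Favorable selections (at least 7 intact): C(17,7)·C(11,1) + C(17,8)·C(11,0) = 213928 + 24310 = 238238.
Probability = 238238/3108105 = 238/3105.

238/3105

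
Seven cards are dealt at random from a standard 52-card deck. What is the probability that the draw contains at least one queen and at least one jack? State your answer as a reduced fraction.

3105873/16723070

There are C(52,7) = 133784560 possible draws.
By inclusion-exclusion on the complements, draws missing all queens or all jacks: C(48,7) + C(48,7) − C(44,7) = 73629072 + 73629072 − 38320568 = 108937576.
So draws with at least one of each: 133784560 − 108937576 = 24846984, probability 24846984/133784560 = 3105873/16723070.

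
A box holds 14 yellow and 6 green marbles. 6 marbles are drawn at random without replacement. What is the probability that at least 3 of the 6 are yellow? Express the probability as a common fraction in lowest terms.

3731/3876

Total selections: C(20,6) = 38760.
Count the complement (fewer than 3 yellow): C(14,0)·C(6,6) + C(14,1)·C(6,5) + C(14,2)·C(6,4) = 1 + 84 + 1365 = 1450.
Probability = 1 − 1450/38760 = 37310/38760 = 3731/3876.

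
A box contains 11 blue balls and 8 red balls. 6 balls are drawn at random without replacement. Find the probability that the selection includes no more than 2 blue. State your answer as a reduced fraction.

Total selections: C(19,6) = 27132.
Favorable selections (no more than 2 blue): C(11,0)·C(8,6) + C(11,1)·C(8,5) + C(11,2)·C(8,4) = 28 + 616 + 3850 = 4494.
Probability = 4494/27132 = 107/646.

107/646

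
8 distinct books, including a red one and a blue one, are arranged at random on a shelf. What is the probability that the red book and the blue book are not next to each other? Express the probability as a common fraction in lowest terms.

3/4

There are 8! = 40320 arrangements.
Arrangements with the red book and the blue book adjacent: 2·7! = 10080.
So not adjacent: 40320 − 10080 = 30240, probability 30240/40320 = 3/4.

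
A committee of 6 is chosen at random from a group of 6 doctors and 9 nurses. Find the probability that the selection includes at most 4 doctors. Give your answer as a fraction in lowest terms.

Total selections: C(15,6) = 5005.
Count the complement (more than 4 doctors): C(6,5)·C(9,1) + C(6,6)·C(9,0) = 54 + 1 = 55.
Probability = 1 − 55/5005 = 4950/5005 = 90/91.

90/91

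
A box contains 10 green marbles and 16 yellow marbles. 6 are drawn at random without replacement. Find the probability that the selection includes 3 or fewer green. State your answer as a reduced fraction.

14342/16445

Total selections: C(26,6) = 230230.
Count the complement (more than 3 green): C(10,4)·C(16,2) + C(10,5)·C(16,1) + C(10,6)·C(16,0) = 25200 + 4032 + 210 = 29442.
Probability = 1 − 29442/230230 = 200788/230230 = 14342/16445.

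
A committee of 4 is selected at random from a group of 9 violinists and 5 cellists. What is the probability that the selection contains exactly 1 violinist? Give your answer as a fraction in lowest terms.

There are C(14,4) = 1001 ways to choose 4 from 14.
Selections with exactly 1 violinist: choose 1 of the 9 violinists and 3 of the 5 cellists, C(9,1)·C(5,3) = 9·10 = 90.
Probability = 90/1001.

90/1001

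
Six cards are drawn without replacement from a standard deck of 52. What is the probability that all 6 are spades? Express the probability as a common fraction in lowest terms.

33/391510

There are C(52,6) = 20358520 possible 6-card hands.
Hands that are all spades: C(13,6) = 1716.
Probability = 1716/20358520 = 33/391510.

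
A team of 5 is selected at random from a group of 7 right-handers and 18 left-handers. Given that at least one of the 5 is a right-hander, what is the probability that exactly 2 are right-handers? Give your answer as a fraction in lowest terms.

408/1061

Work in counts. Selections with at least one right-hander: C(25,5) − C(18,5) = 53130 − 8568 = 44562.
Of those, selections where exactly 2 are right-handers: C(7,2)·C(18,3) = 21·816 = 17136.
Conditional probability = 17136/44562 = 408/1061.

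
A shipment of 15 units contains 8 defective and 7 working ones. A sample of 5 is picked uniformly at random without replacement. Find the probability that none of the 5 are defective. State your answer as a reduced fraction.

There are C(15,5) = 3003 possible selections.
Selections with no defective (all working): C(7,5) = 21.
Probability = 21/3003 = 1/143.

1/143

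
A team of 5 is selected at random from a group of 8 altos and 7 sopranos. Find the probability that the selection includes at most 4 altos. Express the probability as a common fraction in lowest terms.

Total selections: C(15,5) = 3003.
The complement is exactly 5 altos: C(8,5)·C(7,0) = 56.
Probability = 1 − 56/3003 = 2947/3003 = 421/429.

421/429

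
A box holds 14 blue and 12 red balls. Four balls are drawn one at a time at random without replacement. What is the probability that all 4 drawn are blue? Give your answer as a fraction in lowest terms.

Multiply the conditional probabilities at each draw: 14/26 · 13/25 · 12/24 · 11/23 = 24024/358800 = 77/1150.

77/1150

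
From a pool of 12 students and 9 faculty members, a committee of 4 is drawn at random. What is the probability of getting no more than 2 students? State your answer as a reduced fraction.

Total selections: C(21,4) = 5985.
Count the complement (more than 2 students): C(12,3)·C(9,1) + C(12,4)·C(9,0) = 1980 + 495 = 2475.
Probability = 1 − 2475/5985 = 3510/5985 = 78/133.

78/133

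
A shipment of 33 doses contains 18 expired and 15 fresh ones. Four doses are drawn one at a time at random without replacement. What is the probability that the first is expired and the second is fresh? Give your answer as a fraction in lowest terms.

45/176

Multiply the conditional probabilities at each draw: 18/33 · 15/32 = 270/1056 = 45/176.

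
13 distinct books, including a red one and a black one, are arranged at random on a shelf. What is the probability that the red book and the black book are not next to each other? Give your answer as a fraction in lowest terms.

There are 13! = 6227020800 arrangements.
Arrangements with the red book and the black book adjacent: 2·12! = 958003200.
So not adjacent: 6227020800 − 958003200 = 5269017600, probability 5269017600/6227020800 = 11/13.

11/13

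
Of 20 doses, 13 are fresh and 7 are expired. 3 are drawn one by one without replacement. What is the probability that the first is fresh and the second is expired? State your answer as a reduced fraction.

91/380

Multiply the conditional probabilities at each draw: 13/20 · 7/19 = 91/380.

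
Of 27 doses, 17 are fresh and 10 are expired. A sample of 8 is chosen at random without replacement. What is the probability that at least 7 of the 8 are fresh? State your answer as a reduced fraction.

There are C(27,8) = 2220075 ways to choose the 8.
Favorable selections (at least 7 fresh): C(17,7)·C(10,1) + C(17,8)·C(10,0) = 194480 + 24310 = 218790.
Probability = 218790/2220075 = 34/345.

34/345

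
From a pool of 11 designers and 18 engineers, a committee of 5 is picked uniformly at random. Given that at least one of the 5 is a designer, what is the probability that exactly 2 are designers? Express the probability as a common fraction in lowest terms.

Work in counts. Selections with at least one designer: C(29,5) − C(18,5) = 118755 − 8568 = 110187.
Of those, selections where exactly 2 are designers: C(11,2)·C(18,3) = 55·816 = 44880.
Conditional probability = 44880/110187 = 1360/3339.

1360/3339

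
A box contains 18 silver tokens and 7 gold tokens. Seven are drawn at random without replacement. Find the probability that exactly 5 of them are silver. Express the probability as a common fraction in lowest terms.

44982/120175

There are C(25,7) = 480700 ways to choose 7 from 25.
Selections with exactly 5 silver: choose 5 of the 18 silver and 2 of the 7 gold, C(18,5)·C(7,2) = 8568·21 = 179928.
Probability = 179928/480700 = 44982/120175.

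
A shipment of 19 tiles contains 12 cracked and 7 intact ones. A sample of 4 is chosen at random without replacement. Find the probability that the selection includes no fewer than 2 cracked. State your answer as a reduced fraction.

3421/3876

There are C(19,4) = 3876 ways to choose the 4.
Favorable selections (no fewer than 2 cracked): C(12,2)·C(7,2) + C(12,3)·C(7,1) + C(12,4)·C(7,0) = 1386 + 1540 + 495 = 3421.
Probability = 3421/3876.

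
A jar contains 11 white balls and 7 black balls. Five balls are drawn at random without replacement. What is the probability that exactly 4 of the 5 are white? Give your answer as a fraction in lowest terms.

55/204

Total number of selections: C(18,5) = 8568.
Selections with exactly 4 white: choose 4 of the 11 white and 1 of the 7 black, C(11,4)·C(7,1) = 330·7 = 2310.
Probability = 2310/8568 = 55/204.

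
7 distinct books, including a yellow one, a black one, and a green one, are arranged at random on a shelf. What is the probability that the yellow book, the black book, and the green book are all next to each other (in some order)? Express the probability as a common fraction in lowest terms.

1/7

There are 7! = 5040 arrangements.
Treat the three as one block: 5! placements × 3! orders within the block = 120·6 = 720.
Probability = 720/5040 = 1/7.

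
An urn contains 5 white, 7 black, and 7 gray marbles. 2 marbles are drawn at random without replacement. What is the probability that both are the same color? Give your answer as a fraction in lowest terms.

52/171

There are C(19,2) = 171 ways to draw 2 marbles.
All same color: C(5,2) + C(7,2) + C(7,2) = 10 + 21 + 21 = 52.
Probability = 52/171.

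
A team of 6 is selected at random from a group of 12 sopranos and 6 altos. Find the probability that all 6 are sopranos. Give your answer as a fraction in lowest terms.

There are C(18,6) = 18564 possible selections.
Selections with all sopranos: C(12,6) = 924.
Probability = 924/18564 = 11/221.

11/221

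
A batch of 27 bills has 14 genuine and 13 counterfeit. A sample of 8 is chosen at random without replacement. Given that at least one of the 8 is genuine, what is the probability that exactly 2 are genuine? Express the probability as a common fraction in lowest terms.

91/1293

Work in counts. Selections with at least one genuine: C(27,8) − C(13,8) = 2220075 − 1287 = 2218788.
Of those, selections where exactly 2 are genuine: C(14,2)·C(13,6) = 91·1716 = 156156.
Conditional probability = 156156/2218788 = 91/1293.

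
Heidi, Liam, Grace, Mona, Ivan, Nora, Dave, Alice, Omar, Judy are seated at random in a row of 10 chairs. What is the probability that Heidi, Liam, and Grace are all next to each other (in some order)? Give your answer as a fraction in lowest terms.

1/15

There are 10! = 3628800 arrangements.
Treat the three as one block: 8! placements × 3! orders within the block = 40320·6 = 241920.
Probability = 241920/3628800 = 1/15.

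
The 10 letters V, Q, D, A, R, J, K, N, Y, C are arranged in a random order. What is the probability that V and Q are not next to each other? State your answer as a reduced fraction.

There are 10! = 3628800 arrangements.
Arrangements with V and Q adjacent: 2·9! = 725760.
So not adjacent: 3628800 − 725760 = 2903040, probability 2903040/3628800 = 4/5.

4/5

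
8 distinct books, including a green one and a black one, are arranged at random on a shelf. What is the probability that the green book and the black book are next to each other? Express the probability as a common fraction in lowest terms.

1/4

There are 8! = 40320 arrangements.
Treat the green book and the black book as a block: 7! arrangements of the blocks × 2 orders within the block = 2·5040 = 10080.
Probability = 10080/40320 = 1/4.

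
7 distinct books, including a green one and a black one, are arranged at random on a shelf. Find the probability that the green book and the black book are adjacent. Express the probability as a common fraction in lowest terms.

2/7

There are 7! = 5040 arrangements.
Treat the green book and the black book as a block: 6! arrangements of the blocks × 2 orders within the block = 2·720 = 1440.
Probability = 1440/5040 = 2/7.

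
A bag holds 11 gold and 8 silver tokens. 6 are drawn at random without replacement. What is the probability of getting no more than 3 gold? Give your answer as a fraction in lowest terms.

Total selections: C(19,6) = 27132.
Count the complement (more than 3 gold): C(11,4)·C(8,2) + C(11,5)·C(8,1) + C(11,6)·C(8,0) = 9240 + 3696 + 462 = 13398.
Probability = 1 − 13398/27132 = 13734/27132 = 327/646.

327/646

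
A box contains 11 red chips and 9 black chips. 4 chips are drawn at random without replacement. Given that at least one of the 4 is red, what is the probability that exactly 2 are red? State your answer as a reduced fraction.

60/143

Work in counts. Selections with at least one red: C(20,4) − C(9,4) = 4845 − 126 = 4719.
Of those, selections where exactly 2 are red: C(11,2)·C(9,2) = 55·36 = 1980.
Conditional probability = 1980/4719 = 60/143.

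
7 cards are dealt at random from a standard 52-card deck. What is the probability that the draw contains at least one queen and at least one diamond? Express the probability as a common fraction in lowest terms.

53122231/133784560

There are C(52,7) = 133784560 possible draws.
By inclusion-exclusion on the complements, draws missing all queens or all diamonds: C(48,7) + C(39,7) − C(36,7) = 73629072 + 15380937 − 8347680 = 80662329.
So draws with at least one of each: 133784560 − 80662329 = 53122231, probability 53122231/133784560.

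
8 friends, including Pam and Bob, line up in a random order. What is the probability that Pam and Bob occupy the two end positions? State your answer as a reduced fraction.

There are 8! = 40320 arrangements.
Place Pam and Bob at the ends in 2 ways, arrange the remaining 6 in 6! = 720 ways: 2·720 = 1440.
Probability = 1440/40320 = 1/28.

1/28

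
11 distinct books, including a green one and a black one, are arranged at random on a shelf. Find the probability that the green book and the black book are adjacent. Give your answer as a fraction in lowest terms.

2/11

There are 11! = 39916800 arrangements.
Treat the green book and the black book as a block: 10! arrangements of the blocks × 2 orders within the block = 2·3628800 = 7257600.
Probability = 7257600/39916800 = 2/11.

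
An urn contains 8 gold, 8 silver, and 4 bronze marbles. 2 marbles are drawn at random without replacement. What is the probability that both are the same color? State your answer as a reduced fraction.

31/95

There are C(20,2) = 190 ways to draw 2 marbles.
All same color: C(8,2) + C(8,2) + C(4,2) = 28 + 28 + 6 = 62.
Probability = 62/190 = 31/95.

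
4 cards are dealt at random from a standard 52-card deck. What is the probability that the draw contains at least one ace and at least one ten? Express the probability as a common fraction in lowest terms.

There are C(52,4) = 270725 possible draws.
By inclusion-exclusion on the complements, draws missing all aces or all tens: C(48,4) + C(48,4) − C(44,4) = 194580 + 194580 − 135751 = 253409.
So draws with at least one of each: 270725 − 253409 = 17316, probability 17316/270725 = 1332/20825.

1332/20825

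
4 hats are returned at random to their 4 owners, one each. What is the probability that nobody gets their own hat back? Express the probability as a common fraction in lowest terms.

There are 4! = 24 assignments.
By inclusion-exclusion, assignments with no fixed points: C(4,0)·4! − C(4,1)·3! + C(4,2)·2! − C(4,3)·1! + C(4,4)·0! = 9.
Probability = 9/24 = 3/8.

3/8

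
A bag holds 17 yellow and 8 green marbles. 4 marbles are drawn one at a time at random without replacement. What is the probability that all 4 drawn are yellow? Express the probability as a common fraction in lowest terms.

Multiply the conditional probabilities at each draw: 17/25 · 16/24 · 15/23 · 14/22 = 57120/303600 = 238/1265.

238/1265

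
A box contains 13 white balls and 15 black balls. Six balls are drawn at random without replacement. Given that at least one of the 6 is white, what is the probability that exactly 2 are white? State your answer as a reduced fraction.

Work in counts. Selections with at least one white: C(28,6) − C(15,6) = 376740 − 5005 = 371735.
Of those, selections where exactly 2 are white: C(13,2)·C(15,4) = 78·1365 = 106470.
Conditional probability = 106470/371735 = 234/817.

234/817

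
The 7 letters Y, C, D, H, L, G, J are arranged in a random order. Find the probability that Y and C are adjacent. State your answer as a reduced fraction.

2/7

There are 7! = 5040 arrangements.
Treat Y and C as a block: 6! arrangements of the blocks × 2 orders within the block = 2·720 = 1440.
Probability = 1440/5040 = 2/7.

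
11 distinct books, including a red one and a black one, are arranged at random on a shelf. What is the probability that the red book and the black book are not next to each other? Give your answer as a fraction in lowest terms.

9/11

There are 11! = 39916800 arrangements.
Arrangements with the red book and the black book adjacent: 2·10! = 7257600.
So not adjacent: 39916800 − 7257600 = 32659200, probability 32659200/39916800 = 9/11.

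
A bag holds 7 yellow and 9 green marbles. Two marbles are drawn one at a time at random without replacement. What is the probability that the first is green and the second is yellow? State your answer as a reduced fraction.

21/80

Multiply the conditional probabilities at each draw: 9/16 · 7/15 = 63/240 = 21/80.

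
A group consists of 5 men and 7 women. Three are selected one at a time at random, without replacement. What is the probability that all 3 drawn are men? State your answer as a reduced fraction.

1/22

Multiply the conditional probabilities at each draw: 5/12 · 4/11 · 3/10 = 60/1320 = 1/22.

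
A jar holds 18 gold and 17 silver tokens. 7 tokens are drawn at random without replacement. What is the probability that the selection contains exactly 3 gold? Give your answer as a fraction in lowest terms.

2856/9889

The sample space is all 7-subsets of the 35: C(35,7) = 6724520.
Selections with exactly 3 gold: choose 3 of the 18 gold and 4 of the 17 silver, C(18,3)·C(17,4) = 816·2380 = 1942080.
Probability = 1942080/6724520 = 2856/9889.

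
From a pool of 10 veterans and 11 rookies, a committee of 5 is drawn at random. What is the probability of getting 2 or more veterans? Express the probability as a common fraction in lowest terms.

97/119

There are C(21,5) = 20349 ways to choose the 5.
Count the complement (fewer than 2 veterans): C(10,0)·C(11,5) + C(10,1)·C(11,4) = 462 + 3300 = 3762.
Probability = 1 − 3762/20349 = 16587/20349 = 97/119.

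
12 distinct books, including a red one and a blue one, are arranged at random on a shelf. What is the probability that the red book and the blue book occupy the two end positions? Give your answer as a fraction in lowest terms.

1/66

There are 12! = 479001600 arrangements.
Place the red book and the blue book at the ends in 2 ways, arrange the remaining 10 in 10! = 3628800 ways: 2·3628800 = 7257600.
Probability = 7257600/479001600 = 1/66.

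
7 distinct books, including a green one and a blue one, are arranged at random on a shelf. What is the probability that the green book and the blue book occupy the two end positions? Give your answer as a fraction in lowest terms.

1/21

There are 7! = 5040 arrangements.
Place the green book and the blue book at the ends in 2 ways, arrange the remaining 5 in 5! = 120 ways: 2·120 = 240.
Probability = 240/5040 = 1/21.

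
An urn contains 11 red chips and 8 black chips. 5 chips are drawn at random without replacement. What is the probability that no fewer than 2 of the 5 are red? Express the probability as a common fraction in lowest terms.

Total selections: C(19,5) = 11628.
Count the complement (fewer than 2 red): C(11,0)·C(8,5) + C(11,1)·C(8,4) = 56 + 770 = 826.
Probability = 1 − 826/11628 = 10802/11628 = 5401/5814.

5401/5814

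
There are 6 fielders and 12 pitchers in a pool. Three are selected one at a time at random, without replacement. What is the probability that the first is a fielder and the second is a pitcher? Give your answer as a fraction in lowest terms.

4/17

Multiply the conditional probabilities at each draw: 6/18 · 12/17 = 72/306 = 4/17.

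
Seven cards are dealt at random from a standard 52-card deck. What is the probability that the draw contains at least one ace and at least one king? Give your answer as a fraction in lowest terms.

3105873/16723070

There are C(52,7) = 133784560 possible draws.
By inclusion-exclusion on the complements, draws missing all aces or all kings: C(48,7) + C(48,7) − C(44,7) = 73629072 + 73629072 − 38320568 = 108937576.
So draws with at least one of each: 133784560 − 108937576 = 24846984, probability 24846984/133784560 = 3105873/16723070.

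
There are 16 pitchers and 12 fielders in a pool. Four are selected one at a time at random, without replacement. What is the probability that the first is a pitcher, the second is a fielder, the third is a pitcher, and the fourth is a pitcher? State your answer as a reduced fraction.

Multiply the conditional probabilities at each draw: 16/28 · 12/27 · 15/26 · 14/25 = 40320/491400 = 16/195.

16/195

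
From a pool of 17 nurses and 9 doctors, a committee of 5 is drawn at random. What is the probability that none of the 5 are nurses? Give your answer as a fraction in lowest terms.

There are C(26,5) = 65780 possible selections.
Selections with no nurses (all doctors): C(9,5) = 126.
Probability = 126/65780 = 63/32890.

63/32890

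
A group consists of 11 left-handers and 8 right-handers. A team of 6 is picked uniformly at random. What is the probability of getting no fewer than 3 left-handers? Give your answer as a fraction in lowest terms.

539/646

There are C(19,6) = 27132 ways to choose the 6.
Favorable selections (no fewer than 3 left-handers): C(11,3)·C(8,3) + C(11,4)·C(8,2) + C(11,5)·C(8,1) + C(11,6)·C(8,0) = 9240 + 9240 + 3696 + 462 = 22638.
Probability = 22638/27132 = 539/646.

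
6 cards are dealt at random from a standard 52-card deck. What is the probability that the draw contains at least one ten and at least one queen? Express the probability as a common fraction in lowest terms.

718637/5089630

There are C(52,6) = 20358520 possible draws.
By inclusion-exclusion on the complements, draws missing all tens or all queens: C(48,6) + C(48,6) − C(44,6) = 12271512 + 12271512 − 7059052 = 17483972.
So draws with at least one of each: 20358520 − 17483972 = 2874548, probability 2874548/20358520 = 718637/5089630.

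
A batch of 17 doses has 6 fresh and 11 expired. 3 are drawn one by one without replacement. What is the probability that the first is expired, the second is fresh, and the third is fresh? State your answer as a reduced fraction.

11/136

Multiply the conditional probabilities at each draw: 11/17 · 6/16 · 5/15 = 330/4080 = 11/136.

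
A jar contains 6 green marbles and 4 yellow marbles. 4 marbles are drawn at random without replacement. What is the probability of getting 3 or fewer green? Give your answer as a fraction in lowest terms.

Total selections: C(10,4) = 210.
The complement is exactly 4 green: C(6,4)·C(4,0) = 15.
Probability = 1 − 15/210 = 195/210 = 13/14.

13/14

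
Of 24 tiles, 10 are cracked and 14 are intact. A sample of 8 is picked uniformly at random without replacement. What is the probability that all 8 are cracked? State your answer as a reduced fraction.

5/81719

There are C(24,8) = 735471 possible selections.
Selections with all cracked: C(10,8) = 45.
Probability = 45/735471 = 5/81719.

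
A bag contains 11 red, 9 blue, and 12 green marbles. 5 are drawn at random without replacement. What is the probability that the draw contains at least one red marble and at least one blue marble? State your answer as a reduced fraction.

There are C(32,5) = 201376 possible draws.
By inclusion-exclusion on the complements, draws missing all red or all blue: C(21,5) + C(23,5) − C(12,5) = 20349 + 33649 − 792 = 53206.
So draws with at least one of each: 201376 − 53206 = 148170, probability 148170/201376 = 74085/100688.

74085/100688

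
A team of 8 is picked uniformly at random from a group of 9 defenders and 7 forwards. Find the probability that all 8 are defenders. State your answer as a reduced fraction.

1/1430

There are C(16,8) = 12870 possible selections.
Selections with all defenders: C(9,8) = 9.
Probability = 9/12870 = 1/1430.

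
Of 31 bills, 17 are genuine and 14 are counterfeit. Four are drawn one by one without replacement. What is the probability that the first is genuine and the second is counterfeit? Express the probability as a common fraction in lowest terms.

119/465

Multiply the conditional probabilities at each draw: 17/31 · 14/30 = 238/930 = 119/465.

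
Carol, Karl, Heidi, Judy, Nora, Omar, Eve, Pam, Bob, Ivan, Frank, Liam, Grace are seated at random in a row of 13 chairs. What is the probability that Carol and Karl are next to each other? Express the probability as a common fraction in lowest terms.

2/13

There are 13! = 6227020800 arrangements.
Treat Carol and Karl as a block: 12! arrangements of the blocks × 2 orders within the block = 2·479001600 = 958003200.
Probability = 958003200/6227020800 = 2/13.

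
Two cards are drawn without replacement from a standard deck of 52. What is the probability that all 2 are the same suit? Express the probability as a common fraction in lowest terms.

4/17

There are C(52,2) = 1326 possible 2-card hands.
Hands of one suit: 4 suits × C(13,2) = 4·78 = 312.
Probability = 312/1326 = 4/17.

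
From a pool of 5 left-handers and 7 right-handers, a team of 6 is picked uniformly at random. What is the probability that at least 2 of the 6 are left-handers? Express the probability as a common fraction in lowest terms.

There are C(12,6) = 924 ways to choose the 6.
Count the complement (fewer than 2 left-handers): C(5,0)·C(7,6) + C(5,1)·C(7,5) = 7 + 105 = 112.
Probability = 1 − 112/924 = 812/924 = 29/33.

29/33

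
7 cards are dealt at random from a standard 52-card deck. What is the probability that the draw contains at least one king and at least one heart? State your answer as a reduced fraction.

53122231/133784560

There are C(52,7) = 133784560 possible draws.
By inclusion-exclusion on the complements, draws missing all kings or all hearts: C(48,7) + C(39,7) − C(36,7) = 73629072 + 15380937 − 8347680 = 80662329.
So draws with at least one of each: 133784560 − 80662329 = 53122231, probability 53122231/133784560.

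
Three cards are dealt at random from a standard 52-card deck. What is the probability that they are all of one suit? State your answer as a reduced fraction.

There are C(52,3) = 22100 possible 3-card hands.
Hands of one suit: 4 suits × C(13,3) = 4·286 = 1144.
Probability = 1144/22100 = 22/425.

22/425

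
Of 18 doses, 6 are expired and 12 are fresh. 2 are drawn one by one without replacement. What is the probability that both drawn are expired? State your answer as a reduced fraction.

5/51

Multiply the conditional probabilities at each draw: 6/18 · 5/17 = 30/306 = 5/51.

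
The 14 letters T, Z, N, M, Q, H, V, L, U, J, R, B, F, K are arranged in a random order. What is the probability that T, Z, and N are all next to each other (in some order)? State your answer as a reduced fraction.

There are 14! = 87178291200 arrangements.
Treat the three as one block: 12! placements × 3! orders within the block = 479001600·6 = 2874009600.
Probability = 2874009600/87178291200 = 3/91.

3/91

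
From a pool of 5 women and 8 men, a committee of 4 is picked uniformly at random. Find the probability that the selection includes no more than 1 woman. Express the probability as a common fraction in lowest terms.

70/143

Total selections: C(13,4) = 715.
Favorable selections (no more than 1 woman): C(5,0)·C(8,4) + C(5,1)·C(8,3) = 70 + 280 = 350.
Probability = 350/715 = 70/143.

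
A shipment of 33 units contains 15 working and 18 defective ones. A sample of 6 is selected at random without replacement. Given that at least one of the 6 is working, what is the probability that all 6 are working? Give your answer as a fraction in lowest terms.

Work in counts. Selections with at least one working: C(33,6) − C(18,6) = 1107568 − 18564 = 1089004.
Of those, selections where all 6 are working: C(15,6) = 5005.
Conditional probability = 5005/1089004 = 715/155572.

715/155572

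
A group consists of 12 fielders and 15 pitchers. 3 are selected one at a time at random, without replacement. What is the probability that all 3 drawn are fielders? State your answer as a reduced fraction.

Multiply the conditional probabilities at each draw: 12/27 · 11/26 · 10/25 = 1320/17550 = 44/585.

44/585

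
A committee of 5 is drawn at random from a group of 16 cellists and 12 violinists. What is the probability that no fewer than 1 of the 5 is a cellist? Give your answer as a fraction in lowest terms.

There are C(28,5) = 98280 ways to choose the 5.
The complement is all 5 are violinists: C(12,5) = 792.
Probability = 1 − 792/98280 = 97488/98280 = 1354/1365.

1354/1365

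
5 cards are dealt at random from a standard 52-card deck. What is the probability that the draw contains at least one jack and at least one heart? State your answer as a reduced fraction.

There are C(52,5) = 2598960 possible draws.
By inclusion-exclusion on the complements, draws missing all jacks or all hearts: C(48,5) + C(39,5) − C(36,5) = 1712304 + 575757 − 376992 = 1911069.
So draws with at least one of each: 2598960 − 1911069 = 687891, probability 687891/2598960 = 229297/866320.

229297/866320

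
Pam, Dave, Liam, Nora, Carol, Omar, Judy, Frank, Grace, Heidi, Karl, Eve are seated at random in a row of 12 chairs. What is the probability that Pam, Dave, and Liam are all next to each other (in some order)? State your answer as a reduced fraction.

1/22

There are 12! = 479001600 arrangements.
Treat the three as one block: 10! placements × 3! orders within the block = 3628800·6 = 21772800.
Probability = 21772800/479001600 = 1/22.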